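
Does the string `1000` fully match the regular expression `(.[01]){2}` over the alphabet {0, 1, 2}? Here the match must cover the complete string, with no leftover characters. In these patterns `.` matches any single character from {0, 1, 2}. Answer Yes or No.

Yes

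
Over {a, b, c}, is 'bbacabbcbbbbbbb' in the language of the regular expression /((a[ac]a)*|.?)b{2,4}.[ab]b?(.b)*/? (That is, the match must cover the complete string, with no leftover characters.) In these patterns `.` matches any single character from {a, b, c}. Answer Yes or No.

No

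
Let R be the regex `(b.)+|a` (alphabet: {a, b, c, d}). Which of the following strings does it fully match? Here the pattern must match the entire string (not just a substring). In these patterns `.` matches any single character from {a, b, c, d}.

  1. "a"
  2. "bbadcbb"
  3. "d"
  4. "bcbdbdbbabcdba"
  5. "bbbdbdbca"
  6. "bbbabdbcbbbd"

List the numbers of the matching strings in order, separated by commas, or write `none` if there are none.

1, 6

1. "a" → match
2. "bbadcbb" → no match
3. "d" → no match
4 → no match
5. "bbbdbdbca" → no match
6. "bbbabdbcbbbd" → match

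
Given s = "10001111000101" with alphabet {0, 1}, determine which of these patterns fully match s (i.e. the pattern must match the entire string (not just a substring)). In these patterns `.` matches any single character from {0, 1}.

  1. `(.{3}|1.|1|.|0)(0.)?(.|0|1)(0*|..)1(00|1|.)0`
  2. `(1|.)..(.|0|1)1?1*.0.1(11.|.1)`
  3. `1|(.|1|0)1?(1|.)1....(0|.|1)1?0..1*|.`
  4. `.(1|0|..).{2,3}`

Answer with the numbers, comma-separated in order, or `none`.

1 → no match — must end with "0"
2 → match
3 → no match
4 → no match

2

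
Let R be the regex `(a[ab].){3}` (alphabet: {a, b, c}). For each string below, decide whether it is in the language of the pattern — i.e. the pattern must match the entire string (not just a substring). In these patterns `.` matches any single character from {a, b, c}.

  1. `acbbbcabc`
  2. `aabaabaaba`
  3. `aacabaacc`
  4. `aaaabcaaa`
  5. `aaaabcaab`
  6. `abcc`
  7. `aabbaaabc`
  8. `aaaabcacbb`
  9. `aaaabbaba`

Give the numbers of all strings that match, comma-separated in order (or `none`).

4, 5, 9

1 → no match
2 → no match
3 → no match
4 → match
5 → match
6 → no match
7 → no match
8 → no match
9 → match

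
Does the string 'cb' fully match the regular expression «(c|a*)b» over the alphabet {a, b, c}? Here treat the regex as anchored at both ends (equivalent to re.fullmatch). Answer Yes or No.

Yes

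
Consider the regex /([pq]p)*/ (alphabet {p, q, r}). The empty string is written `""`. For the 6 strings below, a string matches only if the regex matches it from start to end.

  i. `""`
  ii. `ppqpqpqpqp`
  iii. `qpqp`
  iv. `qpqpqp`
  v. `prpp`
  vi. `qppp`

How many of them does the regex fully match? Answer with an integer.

5

i → match
ii → match
iii → match
iv → match
v → no match
vi → match
Total matched: 5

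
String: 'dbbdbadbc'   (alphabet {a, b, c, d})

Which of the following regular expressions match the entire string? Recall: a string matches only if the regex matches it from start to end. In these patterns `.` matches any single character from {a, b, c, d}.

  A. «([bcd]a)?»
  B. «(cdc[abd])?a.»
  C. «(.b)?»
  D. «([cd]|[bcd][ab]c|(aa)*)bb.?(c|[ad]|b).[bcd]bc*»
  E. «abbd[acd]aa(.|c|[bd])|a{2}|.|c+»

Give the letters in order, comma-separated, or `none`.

D

A → no match
B → no match
C → no match
D → match
E → no match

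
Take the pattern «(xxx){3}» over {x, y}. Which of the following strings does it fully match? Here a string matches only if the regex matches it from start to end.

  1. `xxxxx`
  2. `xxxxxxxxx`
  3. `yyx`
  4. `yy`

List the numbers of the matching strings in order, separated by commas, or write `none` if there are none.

1 → no match
2 → match
3 → no match — must start with `xxx`
4 → no match — must start with `xxx`

2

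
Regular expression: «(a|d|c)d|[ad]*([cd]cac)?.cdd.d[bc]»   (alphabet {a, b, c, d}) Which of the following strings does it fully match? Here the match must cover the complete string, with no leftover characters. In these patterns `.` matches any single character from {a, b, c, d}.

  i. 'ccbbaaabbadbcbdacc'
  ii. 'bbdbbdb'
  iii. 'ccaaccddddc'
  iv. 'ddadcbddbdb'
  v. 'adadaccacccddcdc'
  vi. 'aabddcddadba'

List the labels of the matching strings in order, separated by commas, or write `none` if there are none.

v

i → no match
ii → no match
iii → no match
iv → no match
v → match
vi → no match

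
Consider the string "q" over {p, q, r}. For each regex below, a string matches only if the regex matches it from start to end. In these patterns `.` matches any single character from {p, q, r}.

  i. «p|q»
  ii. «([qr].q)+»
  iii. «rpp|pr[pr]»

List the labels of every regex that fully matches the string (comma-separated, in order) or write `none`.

i → match
ii → no match
iii → no match

i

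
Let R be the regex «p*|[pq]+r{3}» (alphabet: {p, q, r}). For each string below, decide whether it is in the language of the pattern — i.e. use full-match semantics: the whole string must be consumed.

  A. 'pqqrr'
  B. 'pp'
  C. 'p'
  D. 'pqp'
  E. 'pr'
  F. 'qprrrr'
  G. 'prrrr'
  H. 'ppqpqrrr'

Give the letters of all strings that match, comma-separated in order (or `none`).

A → no match
B → match
C → match
D → no match
E → no match
F → no match
G → no match
H → match

B, C, H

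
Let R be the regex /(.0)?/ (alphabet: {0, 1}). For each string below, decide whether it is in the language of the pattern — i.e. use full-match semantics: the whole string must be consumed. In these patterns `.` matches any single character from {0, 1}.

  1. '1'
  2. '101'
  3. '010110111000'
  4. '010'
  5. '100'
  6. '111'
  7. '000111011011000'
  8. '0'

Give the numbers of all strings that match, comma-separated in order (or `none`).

none

1 → no match
2 → no match
3 → no match
4 → no match
5 → no match
6 → no match
7 → no match
8 → no match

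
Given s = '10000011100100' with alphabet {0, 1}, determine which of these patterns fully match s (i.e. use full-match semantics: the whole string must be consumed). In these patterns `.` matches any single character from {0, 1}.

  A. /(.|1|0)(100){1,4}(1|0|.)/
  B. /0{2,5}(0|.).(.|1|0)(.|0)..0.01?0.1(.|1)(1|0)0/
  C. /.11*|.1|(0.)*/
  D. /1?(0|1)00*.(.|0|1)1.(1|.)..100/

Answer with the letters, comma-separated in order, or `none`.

A → no match
B → no match — must start with '0'
C → no match
D → match

D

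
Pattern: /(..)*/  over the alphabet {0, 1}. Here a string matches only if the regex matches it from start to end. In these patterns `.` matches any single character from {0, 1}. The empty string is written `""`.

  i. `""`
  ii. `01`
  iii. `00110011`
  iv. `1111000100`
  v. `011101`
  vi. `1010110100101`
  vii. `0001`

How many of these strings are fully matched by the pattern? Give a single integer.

6

i → match
ii → match
iii → match
iv → match
v → match
vi → no match
vii → match
Total matched: 6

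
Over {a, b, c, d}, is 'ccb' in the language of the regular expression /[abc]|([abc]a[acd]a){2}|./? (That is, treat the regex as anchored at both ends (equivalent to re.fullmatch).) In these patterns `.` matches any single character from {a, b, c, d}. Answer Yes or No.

No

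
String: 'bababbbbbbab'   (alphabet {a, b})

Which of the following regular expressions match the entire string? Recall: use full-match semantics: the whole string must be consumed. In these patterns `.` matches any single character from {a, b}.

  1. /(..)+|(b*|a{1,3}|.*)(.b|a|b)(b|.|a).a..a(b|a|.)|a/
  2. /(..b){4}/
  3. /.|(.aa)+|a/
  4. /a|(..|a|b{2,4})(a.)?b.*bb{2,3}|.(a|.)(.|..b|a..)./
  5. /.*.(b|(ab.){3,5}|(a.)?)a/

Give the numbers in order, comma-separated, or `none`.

1, 2

1 → match
2 → match
3 → no match
4 → no match
5 → no match — must end with 'a'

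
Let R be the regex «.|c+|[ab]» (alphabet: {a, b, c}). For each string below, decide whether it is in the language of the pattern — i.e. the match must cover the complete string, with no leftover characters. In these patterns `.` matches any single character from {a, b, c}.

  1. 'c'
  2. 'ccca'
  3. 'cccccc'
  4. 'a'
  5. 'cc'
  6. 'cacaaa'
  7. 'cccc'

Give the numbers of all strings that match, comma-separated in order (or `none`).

1, 3, 4, 5, 7

1 → match
2 → no match
3 → match
4 → match
5 → match
6 → no match
7 → match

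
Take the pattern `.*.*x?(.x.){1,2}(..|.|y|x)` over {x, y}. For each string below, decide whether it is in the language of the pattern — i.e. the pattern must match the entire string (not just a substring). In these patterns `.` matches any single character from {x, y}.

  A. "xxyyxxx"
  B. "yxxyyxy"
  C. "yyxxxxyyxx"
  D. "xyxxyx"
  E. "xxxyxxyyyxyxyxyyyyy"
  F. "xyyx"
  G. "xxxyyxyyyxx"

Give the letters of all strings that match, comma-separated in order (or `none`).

A. "xxyyxxx" → match
B. "yxxyyxy" → no match
C. "yyxxxxyyxx" → no match
D. "xyxxyx" → match
E → no match
F. "xyyx" → no match
G. "xxxyyxyyyxx" → no match

A, D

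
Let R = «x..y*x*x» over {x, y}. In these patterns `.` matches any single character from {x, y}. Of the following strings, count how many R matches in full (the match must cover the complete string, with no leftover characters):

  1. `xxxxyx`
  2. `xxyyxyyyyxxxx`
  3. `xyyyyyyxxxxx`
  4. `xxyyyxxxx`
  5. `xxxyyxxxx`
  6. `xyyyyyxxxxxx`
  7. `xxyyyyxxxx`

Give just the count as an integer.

1 → no match
2 → no match
3 → match
4 → match
5 → match
6 → match
7 → match
Total matched: 5

5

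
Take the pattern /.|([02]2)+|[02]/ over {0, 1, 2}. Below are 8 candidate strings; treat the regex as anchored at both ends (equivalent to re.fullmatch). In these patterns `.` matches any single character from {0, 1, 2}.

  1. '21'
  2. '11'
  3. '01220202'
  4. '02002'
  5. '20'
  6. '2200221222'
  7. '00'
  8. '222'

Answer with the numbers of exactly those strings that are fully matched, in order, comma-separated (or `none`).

none

1 → no match
2 → no match
3 → no match
4 → no match
5 → no match
6 → no match
7 → no match
8 → no match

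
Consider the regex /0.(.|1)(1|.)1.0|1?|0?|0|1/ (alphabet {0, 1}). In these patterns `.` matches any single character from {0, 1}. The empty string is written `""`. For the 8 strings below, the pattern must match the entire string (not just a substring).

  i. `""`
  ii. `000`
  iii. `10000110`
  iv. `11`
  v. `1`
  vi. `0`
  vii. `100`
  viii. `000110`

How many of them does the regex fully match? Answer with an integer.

i. `""` → match
ii. `000` → no match
iii. `10000110` → no match
iv. `11` → no match
v. `1` → match
vi. `0` → match
vii. `100` → no match
viii. `000110` → no match
Total matched: 3

3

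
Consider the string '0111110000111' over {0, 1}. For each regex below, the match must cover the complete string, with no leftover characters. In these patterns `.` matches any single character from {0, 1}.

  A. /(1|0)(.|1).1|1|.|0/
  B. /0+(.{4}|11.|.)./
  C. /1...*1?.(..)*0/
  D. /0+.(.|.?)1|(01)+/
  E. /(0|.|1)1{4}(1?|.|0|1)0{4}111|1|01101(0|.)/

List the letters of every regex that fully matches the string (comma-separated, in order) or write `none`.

E

A → no match
B → no match
C → no match — must start with '1'
D → no match
E → match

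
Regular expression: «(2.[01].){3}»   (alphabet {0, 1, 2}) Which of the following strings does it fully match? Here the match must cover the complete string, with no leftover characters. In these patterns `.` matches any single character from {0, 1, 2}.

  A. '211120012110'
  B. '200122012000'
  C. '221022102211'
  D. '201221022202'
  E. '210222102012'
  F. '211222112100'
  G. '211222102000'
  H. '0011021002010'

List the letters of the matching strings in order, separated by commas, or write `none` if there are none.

A → match
B → match
C → match
D → match
E → match
F → match
G → match
H → no match — must start with '2'

A, B, C, D, E, F, G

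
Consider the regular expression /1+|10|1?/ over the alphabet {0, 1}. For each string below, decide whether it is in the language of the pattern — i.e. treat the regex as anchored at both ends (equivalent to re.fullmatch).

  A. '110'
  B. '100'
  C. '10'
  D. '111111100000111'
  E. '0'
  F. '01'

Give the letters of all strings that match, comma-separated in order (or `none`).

A → no match
B → no match
C → match
D → no match
E → no match
F → no match

C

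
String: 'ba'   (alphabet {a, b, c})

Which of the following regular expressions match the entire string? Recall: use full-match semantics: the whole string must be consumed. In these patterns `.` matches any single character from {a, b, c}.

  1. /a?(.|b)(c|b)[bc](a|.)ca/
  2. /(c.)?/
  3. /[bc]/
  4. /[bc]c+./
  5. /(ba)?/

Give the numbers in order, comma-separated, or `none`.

5

1 → no match — must end with 'ca'
2 → no match
3 → no match
4 → no match
5 → match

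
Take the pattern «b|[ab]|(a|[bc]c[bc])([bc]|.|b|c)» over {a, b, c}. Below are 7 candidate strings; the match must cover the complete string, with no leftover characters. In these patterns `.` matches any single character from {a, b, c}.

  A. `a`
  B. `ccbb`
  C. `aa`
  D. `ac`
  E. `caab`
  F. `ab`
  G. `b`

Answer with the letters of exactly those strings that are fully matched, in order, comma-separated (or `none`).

A. `a` → match
B. `ccbb` → match
C. `aa` → match
D. `ac` → match
E. `caab` → no match
F. `ab` → match
G. `b` → match

A, B, C, D, F, G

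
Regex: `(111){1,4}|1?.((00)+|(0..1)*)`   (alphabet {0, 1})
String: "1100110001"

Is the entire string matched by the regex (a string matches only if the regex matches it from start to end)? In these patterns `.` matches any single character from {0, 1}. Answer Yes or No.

Yes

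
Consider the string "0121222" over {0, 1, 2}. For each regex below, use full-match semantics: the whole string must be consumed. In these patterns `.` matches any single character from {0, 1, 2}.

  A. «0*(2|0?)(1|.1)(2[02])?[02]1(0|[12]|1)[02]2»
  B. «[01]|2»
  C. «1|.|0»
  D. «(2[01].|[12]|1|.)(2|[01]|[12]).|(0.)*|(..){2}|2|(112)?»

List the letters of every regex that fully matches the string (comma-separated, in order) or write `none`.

A → match
B → no match
C → no match
D → no match

A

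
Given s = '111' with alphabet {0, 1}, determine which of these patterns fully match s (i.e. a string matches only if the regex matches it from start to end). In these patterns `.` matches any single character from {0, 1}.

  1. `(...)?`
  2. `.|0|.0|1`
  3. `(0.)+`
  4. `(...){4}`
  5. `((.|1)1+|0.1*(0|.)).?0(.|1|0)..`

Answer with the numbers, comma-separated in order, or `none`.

1

1 → match
2 → no match
3 → no match — must start with '0'
4 → no match
5 → no match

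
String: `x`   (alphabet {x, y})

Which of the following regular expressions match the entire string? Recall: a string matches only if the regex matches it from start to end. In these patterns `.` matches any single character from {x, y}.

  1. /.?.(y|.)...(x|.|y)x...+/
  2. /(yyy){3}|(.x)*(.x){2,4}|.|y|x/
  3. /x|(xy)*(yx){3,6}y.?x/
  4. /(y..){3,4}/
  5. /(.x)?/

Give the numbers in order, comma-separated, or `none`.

2, 3

1 → no match
2 → match
3 → match
4 → no match — must start with `y`
5 → no match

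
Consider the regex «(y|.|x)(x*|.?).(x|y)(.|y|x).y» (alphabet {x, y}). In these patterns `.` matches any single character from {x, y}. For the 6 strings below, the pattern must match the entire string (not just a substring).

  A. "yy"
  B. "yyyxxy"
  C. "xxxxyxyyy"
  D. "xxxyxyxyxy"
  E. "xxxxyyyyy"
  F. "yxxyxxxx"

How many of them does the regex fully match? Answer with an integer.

3

A → no match
B → match
C → match
D → no match
E → match
F → no match — must end with "y"
Total matched: 3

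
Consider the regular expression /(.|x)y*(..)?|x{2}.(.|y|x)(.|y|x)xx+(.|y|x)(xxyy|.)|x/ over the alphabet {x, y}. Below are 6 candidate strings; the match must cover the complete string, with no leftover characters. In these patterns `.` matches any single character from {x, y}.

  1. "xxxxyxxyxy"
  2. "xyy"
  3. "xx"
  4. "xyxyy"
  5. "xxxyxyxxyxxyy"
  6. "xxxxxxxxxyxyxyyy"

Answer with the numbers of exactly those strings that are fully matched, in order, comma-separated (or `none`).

2

1 → no match
2 → match
3 → no match
4 → no match
5 → no match
6 → no match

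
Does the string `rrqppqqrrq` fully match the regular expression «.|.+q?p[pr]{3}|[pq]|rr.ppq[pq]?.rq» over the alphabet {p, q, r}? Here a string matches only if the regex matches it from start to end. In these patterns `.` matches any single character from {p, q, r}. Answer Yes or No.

Yes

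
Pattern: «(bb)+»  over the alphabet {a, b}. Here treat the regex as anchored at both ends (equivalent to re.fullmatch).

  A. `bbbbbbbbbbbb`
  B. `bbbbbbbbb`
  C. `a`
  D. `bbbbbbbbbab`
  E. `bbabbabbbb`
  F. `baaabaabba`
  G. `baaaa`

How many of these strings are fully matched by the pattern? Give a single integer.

1

A → match
B → no match
C → no match — must start with `bb`
D → no match — must end with `bb`
E → no match
F → no match — must start with `bb`
G → no match — must start with `bb`
Total matched: 1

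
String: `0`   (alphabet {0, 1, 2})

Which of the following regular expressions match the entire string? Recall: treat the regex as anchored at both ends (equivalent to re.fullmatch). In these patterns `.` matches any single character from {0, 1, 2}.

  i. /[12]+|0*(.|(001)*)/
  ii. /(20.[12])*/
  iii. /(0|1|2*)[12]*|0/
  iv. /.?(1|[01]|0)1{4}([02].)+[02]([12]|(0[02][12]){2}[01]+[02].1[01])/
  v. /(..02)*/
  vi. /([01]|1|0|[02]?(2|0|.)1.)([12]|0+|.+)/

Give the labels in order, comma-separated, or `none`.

i → match
ii → no match
iii → match
iv → no match
v → no match
vi → no match

i, iii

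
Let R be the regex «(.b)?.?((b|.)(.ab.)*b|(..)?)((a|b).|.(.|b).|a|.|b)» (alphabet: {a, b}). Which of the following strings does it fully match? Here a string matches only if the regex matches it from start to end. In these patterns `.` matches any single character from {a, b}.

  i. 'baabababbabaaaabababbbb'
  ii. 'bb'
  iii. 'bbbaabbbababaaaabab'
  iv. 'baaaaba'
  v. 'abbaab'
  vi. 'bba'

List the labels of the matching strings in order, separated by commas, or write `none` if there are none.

i → no match
ii → match
iii → no match
iv → no match
v → match
vi → match

ii, v, vi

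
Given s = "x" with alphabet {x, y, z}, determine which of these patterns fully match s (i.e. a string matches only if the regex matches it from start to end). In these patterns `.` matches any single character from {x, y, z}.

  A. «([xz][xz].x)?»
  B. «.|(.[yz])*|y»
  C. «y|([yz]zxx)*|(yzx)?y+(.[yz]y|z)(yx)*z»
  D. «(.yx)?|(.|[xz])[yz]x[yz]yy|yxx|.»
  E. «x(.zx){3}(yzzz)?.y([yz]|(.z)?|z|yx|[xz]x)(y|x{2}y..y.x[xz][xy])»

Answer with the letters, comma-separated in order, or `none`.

A → no match
B → match
C → no match
D → match
E → no match

B, D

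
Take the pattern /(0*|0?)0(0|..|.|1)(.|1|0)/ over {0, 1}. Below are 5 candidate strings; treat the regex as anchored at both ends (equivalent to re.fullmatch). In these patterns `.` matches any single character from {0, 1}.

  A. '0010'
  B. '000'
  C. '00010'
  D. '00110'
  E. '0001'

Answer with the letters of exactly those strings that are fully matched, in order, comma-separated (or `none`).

A → match
B → match
C → match
D → match
E → match

A, B, C, D, E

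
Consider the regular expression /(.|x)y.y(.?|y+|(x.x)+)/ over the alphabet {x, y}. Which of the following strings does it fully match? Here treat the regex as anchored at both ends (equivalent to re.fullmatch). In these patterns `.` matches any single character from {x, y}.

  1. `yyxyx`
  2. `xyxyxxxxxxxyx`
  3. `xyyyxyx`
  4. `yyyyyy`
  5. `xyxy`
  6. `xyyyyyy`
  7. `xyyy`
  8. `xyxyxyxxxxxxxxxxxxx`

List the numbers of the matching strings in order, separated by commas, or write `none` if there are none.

1 → match
2 → match
3 → match
4 → match
5 → match
6 → match
7 → match
8 → match

1, 2, 3, 4, 5, 6, 7, 8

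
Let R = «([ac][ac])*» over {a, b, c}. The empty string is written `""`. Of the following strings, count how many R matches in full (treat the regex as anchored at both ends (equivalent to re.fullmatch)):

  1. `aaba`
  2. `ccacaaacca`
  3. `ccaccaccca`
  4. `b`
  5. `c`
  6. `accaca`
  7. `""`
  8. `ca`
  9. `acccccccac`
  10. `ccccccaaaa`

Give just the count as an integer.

1 → no match
2 → match
3 → match
4 → no match
5 → no match
6 → match
7 → match
8 → match
9 → match
10 → match
Total matched: 7

7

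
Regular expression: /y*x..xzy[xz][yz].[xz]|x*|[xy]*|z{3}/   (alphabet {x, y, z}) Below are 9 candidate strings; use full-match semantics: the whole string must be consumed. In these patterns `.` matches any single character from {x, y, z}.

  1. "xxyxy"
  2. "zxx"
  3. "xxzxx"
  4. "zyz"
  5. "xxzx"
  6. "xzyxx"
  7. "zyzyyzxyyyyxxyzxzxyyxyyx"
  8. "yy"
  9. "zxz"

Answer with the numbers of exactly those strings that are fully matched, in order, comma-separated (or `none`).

1, 8

1 → match
2 → no match
3 → no match
4 → no match
5 → no match
6 → no match
7 → no match
8 → match
9 → no match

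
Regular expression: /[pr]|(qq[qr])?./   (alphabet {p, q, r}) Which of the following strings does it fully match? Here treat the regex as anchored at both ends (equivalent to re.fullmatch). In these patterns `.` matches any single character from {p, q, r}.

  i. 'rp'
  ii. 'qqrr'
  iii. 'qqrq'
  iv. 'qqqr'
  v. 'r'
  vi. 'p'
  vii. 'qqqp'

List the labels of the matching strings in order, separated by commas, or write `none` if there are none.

ii, iii, iv, v, vi, vii

i. 'rp' → no match
ii. 'qqrr' → match
iii. 'qqrq' → match
iv. 'qqqr' → match
v. 'r' → match
vi. 'p' → match
vii. 'qqqp' → match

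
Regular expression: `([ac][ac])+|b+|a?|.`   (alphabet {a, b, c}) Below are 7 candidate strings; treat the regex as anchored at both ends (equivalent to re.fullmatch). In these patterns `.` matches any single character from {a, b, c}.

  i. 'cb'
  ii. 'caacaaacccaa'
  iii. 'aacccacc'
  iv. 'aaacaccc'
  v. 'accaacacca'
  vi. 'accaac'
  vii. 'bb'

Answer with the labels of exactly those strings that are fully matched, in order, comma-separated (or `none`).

ii, iii, iv, v, vi, vii

i → no match
ii → match
iii → match
iv → match
v → match
vi → match
vii → match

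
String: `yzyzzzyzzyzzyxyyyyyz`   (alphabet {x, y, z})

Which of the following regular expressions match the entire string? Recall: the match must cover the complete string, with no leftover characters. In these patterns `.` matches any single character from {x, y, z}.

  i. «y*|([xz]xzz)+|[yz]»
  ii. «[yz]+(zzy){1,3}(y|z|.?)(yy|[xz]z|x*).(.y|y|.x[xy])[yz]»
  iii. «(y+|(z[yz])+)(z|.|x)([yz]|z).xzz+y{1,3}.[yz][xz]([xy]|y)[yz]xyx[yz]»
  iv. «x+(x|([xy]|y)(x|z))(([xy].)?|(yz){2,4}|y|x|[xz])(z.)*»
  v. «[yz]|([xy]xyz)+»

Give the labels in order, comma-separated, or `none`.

i → no match
ii → match
iii → no match
iv → no match — must start with `x`
v → no match

ii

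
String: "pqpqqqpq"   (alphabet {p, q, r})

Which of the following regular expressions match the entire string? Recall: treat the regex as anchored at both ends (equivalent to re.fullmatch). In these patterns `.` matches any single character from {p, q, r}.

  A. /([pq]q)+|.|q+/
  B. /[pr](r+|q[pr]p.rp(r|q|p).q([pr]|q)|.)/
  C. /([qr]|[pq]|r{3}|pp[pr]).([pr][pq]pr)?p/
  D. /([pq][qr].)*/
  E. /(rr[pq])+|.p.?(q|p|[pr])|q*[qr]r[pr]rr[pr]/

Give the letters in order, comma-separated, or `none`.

A

A → match
B → no match
C → no match — must end with "p"
D → no match
E → no match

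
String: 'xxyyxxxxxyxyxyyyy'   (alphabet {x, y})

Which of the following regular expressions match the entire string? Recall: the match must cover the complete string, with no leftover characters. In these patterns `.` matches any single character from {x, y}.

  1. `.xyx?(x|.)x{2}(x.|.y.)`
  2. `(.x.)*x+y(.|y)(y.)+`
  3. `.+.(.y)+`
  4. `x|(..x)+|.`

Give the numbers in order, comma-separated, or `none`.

2, 3

1 → no match
2 → match
3 → match
4 → no match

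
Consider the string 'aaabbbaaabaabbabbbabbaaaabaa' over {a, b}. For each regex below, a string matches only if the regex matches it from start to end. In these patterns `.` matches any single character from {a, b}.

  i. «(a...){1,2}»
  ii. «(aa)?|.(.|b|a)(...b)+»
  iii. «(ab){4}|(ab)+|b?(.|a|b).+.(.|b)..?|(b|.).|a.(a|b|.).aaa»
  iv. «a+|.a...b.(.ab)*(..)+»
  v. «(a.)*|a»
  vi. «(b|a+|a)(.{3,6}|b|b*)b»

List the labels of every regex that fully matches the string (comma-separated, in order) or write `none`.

iii, iv

i → no match
ii → no match
iii → match
iv → match
v → no match
vi → no match — must end with 'b'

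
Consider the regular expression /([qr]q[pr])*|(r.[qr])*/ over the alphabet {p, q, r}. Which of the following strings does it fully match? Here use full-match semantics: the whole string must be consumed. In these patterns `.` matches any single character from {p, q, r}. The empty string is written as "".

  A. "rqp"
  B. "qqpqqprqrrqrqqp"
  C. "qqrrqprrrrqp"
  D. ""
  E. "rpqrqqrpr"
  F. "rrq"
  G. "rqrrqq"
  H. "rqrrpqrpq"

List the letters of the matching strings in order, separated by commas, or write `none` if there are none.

A → match
B → match
C → no match
D → match
E → match
F → match
G → match
H → match

A, B, D, E, F, G, H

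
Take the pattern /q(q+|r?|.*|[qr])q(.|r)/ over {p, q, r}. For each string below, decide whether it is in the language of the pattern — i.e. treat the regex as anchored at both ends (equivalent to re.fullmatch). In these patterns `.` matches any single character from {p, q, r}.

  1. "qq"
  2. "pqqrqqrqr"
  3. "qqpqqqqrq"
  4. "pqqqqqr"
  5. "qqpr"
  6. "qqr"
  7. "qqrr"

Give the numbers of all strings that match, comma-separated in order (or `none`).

6

1 → no match
2 → no match — must start with "q"
3 → no match
4 → no match — must start with "q"
5 → no match
6 → match
7 → no match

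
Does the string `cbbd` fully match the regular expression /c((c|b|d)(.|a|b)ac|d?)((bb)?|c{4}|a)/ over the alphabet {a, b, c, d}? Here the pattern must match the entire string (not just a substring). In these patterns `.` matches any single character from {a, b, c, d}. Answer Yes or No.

No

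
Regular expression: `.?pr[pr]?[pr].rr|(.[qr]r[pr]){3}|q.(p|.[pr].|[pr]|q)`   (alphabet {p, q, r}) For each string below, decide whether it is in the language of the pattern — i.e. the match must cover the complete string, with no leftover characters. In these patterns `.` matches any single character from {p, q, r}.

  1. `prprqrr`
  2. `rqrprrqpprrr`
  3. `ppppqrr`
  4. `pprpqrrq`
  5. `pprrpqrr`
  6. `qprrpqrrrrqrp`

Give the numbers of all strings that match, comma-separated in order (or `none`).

1 → match
2 → no match
3 → no match
4 → no match
5 → match
6 → no match

1, 5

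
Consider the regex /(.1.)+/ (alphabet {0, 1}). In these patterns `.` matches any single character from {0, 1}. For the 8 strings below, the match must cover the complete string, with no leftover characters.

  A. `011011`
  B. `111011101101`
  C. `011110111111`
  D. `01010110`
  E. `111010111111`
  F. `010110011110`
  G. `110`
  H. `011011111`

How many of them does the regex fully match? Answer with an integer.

6

A. `011011` → match
B. `111011101101` → no match
C. `011110111111` → match
D. `01010110` → no match
E. `111010111111` → match
F. `010110011110` → match
G. `110` → match
H. `011011111` → match
Total matched: 6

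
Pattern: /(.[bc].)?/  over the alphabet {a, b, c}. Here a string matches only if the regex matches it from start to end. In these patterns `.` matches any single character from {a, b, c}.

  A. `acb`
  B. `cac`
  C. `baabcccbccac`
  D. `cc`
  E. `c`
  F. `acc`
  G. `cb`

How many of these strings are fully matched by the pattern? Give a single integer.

A → match
B → no match
C → no match
D → no match
E → no match
F → match
G → no match
Total matched: 2

2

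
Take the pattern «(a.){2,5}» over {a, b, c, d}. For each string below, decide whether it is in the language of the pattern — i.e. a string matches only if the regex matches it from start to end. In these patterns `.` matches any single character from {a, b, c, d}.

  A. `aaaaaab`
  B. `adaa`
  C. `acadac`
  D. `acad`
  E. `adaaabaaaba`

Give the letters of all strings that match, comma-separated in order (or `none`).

A → no match
B → match
C → match
D → match
E → no match

B, C, D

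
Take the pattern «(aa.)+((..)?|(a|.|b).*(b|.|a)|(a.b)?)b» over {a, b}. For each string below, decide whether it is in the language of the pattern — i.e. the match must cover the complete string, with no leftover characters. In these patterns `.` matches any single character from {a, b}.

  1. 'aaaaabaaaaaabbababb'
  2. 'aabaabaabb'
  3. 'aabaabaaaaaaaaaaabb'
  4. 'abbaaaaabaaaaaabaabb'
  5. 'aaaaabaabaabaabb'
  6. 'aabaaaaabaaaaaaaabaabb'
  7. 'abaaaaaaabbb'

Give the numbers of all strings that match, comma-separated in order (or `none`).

1, 2, 3, 5, 6

1 → match
2. 'aabaabaabb' → match
3 → match
4 → no match — must start with 'aa'
5 → match
6 → match
7. 'abaaaaaaabbb' → no match — must start with 'aa'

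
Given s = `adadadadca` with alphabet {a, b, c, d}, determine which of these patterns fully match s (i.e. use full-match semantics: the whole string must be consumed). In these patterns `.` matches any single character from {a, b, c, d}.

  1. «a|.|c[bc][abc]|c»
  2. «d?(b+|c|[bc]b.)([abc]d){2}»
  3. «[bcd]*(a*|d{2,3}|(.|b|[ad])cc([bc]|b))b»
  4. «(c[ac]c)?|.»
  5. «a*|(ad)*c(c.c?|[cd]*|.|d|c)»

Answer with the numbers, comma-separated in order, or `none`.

5

1 → no match
2 → no match — must end with `d`
3 → no match — must end with `b`
4 → no match
5 → match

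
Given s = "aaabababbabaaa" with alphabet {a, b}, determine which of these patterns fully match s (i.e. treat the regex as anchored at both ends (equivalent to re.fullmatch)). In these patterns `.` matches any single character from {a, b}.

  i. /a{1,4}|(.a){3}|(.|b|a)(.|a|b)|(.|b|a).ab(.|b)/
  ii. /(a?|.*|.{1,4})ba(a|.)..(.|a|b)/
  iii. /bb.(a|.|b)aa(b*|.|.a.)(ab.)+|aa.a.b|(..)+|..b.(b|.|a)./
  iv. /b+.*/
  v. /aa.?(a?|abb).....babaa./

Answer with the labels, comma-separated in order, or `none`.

i → no match
ii → match
iii → match
iv → no match — must start with "b"
v → match

ii, iii, v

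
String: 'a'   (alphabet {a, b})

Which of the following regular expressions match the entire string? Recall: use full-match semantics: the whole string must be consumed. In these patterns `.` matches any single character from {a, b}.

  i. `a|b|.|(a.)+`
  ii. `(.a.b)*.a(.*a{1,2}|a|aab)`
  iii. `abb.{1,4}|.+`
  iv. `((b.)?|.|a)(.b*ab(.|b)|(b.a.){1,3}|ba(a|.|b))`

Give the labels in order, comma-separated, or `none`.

i, iii

i → match
ii → no match
iii → match
iv → no match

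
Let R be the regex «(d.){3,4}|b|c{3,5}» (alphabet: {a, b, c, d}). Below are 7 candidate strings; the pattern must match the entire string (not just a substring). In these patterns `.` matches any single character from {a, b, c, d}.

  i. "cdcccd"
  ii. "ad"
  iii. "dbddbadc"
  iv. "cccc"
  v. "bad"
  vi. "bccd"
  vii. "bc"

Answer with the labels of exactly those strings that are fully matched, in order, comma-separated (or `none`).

i → no match
ii → no match
iii → no match
iv → match
v → no match
vi → no match
vii → no match

iv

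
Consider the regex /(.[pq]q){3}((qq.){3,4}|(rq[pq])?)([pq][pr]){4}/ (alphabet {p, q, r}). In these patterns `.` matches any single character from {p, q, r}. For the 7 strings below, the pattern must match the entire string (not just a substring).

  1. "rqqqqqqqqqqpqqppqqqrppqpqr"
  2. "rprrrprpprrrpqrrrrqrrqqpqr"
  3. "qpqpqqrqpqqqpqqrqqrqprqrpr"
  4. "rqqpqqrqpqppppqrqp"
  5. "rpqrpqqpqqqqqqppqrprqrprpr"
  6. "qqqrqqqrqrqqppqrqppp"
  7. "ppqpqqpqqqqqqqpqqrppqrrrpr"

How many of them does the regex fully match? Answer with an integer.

1 → no match
2 → no match
3 → no match
4 → no match
5 → no match
6 → no match
7 → no match
Total matched: 0

0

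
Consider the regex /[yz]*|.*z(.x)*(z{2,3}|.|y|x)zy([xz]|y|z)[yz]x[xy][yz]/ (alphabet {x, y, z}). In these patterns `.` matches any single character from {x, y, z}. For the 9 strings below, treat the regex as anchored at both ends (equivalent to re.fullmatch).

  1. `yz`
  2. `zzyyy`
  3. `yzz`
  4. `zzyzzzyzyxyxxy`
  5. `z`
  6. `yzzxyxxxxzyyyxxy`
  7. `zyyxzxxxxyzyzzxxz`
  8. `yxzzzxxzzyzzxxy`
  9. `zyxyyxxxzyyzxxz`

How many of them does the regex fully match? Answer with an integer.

1 → match
2 → match
3 → match
4 → match
5 → match
6 → match
7 → match
8 → match
9 → no match
Total matched: 8

8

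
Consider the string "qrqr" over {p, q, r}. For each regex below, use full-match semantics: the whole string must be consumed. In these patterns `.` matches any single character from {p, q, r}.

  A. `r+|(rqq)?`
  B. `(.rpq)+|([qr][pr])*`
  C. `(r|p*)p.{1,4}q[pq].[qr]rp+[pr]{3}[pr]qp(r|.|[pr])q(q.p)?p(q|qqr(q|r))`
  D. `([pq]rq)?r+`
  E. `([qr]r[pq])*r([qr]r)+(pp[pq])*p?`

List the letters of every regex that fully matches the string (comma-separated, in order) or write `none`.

A → no match
B → match
C → no match
D → match
E → no match

B, D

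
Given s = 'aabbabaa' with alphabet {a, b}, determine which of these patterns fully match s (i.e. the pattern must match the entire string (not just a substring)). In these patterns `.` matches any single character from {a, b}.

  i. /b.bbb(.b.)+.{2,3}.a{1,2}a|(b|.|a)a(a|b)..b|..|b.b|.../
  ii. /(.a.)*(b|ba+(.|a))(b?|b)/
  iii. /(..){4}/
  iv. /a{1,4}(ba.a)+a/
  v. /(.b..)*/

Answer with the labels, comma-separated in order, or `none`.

iii

i → no match
ii → no match
iii → match
iv → no match
v → no match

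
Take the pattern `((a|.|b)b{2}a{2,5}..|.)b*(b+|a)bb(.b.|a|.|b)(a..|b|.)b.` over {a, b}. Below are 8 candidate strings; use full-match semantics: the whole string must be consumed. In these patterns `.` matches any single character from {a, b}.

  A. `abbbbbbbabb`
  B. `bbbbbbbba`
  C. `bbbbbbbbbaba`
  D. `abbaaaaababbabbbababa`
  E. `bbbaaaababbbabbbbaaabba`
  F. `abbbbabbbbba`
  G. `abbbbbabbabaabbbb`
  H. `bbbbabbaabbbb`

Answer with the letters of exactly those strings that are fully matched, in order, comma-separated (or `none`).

A → match
B → match
C → match
D → match
E → match
F → match
G → match
H → match

A, B, C, D, E, F, G, H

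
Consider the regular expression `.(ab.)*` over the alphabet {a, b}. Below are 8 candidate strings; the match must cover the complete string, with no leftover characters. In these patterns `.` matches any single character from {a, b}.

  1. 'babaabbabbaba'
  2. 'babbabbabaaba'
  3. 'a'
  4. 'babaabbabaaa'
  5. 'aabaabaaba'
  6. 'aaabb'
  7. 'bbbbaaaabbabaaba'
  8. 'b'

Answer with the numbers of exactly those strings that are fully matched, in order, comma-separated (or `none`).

1, 2, 3, 5, 8

1 → match
2 → match
3. 'a' → match
4. 'babaabbabaaa' → no match
5. 'aabaabaaba' → match
6. 'aaabb' → no match
7 → no match
8. 'b' → match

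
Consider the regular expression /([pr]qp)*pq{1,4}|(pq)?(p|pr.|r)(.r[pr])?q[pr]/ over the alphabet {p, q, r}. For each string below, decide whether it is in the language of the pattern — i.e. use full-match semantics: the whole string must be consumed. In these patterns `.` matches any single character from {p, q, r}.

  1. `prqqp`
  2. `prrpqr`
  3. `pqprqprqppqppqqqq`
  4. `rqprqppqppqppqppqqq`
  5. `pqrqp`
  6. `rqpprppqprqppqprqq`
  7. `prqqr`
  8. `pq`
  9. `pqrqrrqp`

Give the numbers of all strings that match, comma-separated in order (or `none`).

1, 2, 3, 4, 5, 7, 8, 9

1 → match
2 → match
3 → match
4 → match
5 → match
6 → no match
7 → match
8 → match
9 → match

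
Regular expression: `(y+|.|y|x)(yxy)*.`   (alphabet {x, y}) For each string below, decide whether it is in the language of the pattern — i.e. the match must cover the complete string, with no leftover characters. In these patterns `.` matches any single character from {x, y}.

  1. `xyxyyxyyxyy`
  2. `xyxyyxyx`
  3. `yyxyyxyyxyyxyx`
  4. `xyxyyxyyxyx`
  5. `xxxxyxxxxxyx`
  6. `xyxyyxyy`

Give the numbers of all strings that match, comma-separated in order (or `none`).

1 → match
2 → match
3 → match
4 → match
5 → no match
6 → match

1, 2, 3, 4, 6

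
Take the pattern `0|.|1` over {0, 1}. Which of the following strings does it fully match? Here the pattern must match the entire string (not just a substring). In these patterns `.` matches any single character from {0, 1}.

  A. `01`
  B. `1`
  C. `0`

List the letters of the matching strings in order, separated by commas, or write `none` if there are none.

A → no match
B → match
C → match

B, C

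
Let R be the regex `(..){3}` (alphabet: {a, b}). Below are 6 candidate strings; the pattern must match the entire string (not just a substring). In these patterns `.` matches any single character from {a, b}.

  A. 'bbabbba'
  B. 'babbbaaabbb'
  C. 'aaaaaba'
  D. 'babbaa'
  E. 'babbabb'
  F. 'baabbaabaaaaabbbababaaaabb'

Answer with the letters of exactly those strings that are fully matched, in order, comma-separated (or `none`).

A → no match
B → no match
C → no match
D → match
E → no match
F → no match

D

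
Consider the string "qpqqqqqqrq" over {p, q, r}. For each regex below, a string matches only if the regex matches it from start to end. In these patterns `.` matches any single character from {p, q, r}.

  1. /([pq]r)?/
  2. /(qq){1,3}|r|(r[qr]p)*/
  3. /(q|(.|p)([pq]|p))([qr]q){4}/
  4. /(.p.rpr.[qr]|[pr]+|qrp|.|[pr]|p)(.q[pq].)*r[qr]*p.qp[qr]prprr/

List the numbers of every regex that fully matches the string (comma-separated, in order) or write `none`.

1 → no match
2 → no match
3 → match
4 → no match — must end with "prprr"

3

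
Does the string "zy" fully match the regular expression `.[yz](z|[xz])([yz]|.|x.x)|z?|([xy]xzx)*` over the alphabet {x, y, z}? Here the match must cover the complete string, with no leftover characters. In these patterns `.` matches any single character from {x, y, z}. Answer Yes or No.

No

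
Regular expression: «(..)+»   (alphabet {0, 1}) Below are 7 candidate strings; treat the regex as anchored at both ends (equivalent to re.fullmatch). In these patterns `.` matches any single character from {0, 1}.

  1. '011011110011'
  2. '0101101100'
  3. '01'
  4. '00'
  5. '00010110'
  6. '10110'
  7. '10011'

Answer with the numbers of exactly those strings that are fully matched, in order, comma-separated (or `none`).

1 → match
2 → match
3 → match
4 → match
5 → match
6 → no match
7 → no match

1, 2, 3, 4, 5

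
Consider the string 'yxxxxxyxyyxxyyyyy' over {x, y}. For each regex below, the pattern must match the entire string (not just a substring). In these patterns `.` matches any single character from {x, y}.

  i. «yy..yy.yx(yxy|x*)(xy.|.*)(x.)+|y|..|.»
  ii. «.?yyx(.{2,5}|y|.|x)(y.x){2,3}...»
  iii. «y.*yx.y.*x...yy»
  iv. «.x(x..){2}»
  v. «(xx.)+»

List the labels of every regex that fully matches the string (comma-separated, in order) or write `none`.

i → no match
ii → no match
iii → match
iv → no match
v → no match — must start with 'xx'

iii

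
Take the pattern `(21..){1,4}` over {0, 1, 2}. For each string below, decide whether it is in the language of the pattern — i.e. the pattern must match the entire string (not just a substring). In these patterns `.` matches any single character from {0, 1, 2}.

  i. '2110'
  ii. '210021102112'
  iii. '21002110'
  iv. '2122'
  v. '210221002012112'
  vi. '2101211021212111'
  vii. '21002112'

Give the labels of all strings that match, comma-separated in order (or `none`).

i. '2110' → match
ii. '210021102112' → match
iii. '21002110' → match
iv. '2122' → match
v → no match
vi → match
vii. '21002112' → match

i, ii, iii, iv, vi, vii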